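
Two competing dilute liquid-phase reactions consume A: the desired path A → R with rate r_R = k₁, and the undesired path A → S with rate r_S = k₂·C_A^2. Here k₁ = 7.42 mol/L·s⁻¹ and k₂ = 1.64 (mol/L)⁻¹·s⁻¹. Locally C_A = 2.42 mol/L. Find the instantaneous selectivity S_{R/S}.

S_{R/S} = r_R/r_S = (k₁)/(k₂·C_A^2) = (k₁/k₂)·C_A^-2.
= (7.42) / (1.64×2.420^2) = 7.420/9.604 = 0.773.
The undesired path is higher order in A, so low C_A (CSTR or dilute feed) favours R.

0.773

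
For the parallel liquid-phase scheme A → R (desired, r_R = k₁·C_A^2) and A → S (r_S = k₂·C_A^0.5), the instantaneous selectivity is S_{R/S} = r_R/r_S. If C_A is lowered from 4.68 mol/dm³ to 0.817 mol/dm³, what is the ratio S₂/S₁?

S_{R/S} = (k₁/k₂)·C_A^1.5, so S₂/S₁ = (C_{A,2}/C_{A,1})^1.5.
= (0.817/4.68)^1.5 = (0.1746)^1.5 = 0.0729.
Selectivity toward R falls as C_A falls — high-concentration operation is favoured.

0.0729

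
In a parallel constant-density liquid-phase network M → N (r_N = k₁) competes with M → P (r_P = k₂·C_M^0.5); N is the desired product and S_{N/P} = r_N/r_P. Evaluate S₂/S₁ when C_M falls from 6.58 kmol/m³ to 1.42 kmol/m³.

S_{N/P} = (k₁/k₂)·C_M^-0.5, so S₂/S₁ = (C_{M,2}/C_{M,1})^-0.5.
= (1.42/6.58)^(-0.5) = (0.2158)^(-0.5) = 2.15.
Selectivity toward N rises as C_M falls — low-concentration operation is favoured.

2.15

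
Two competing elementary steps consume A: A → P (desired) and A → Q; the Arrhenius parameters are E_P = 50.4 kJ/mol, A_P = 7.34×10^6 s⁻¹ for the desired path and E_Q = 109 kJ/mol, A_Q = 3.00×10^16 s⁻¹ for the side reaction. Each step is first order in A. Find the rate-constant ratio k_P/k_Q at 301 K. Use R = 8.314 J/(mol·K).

3.62

With equal orders, S_{P/Q} = k_P/k_Q = (A_P/A_Q)·exp[(E_Q−E_P)/(RT)].
(E_Q−E_P)/(RT) = (109−50.4)×10³/(8.314×301) = 58600/2503 = 23.42.
k_P/k_Q = (7.34×10^6/3.00×10^16)·exp(23.42) = 2.447×10^-10 × 1.478×10^10 = 3.62.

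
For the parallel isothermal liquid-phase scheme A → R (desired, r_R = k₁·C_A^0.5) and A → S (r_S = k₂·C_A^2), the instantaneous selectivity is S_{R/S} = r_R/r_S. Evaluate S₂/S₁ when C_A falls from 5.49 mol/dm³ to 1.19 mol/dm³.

9.91

S_{R/S} = (k₁/k₂)·C_A^-1.5, so S₂/S₁ = (C_{A,2}/C_{A,1})^-1.5.
= (1.19/5.49)^(-1.5) = (0.2168)^(-1.5) = 9.91.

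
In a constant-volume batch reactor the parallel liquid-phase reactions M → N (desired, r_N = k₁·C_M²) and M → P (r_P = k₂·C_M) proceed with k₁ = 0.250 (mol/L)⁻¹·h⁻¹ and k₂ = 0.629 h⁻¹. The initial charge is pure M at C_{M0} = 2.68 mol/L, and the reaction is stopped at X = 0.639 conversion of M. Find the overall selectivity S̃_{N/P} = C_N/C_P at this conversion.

0.702

C_M = C_{M0}(1−X) = 0.9675 mol/L.
Along a PFR/batch, dC_P/dC_M = −r_P/(r_N+r_P) = −k₂/(k₂+k₁·C_M).
Integrating from C_{M0} to C_M: C_P = (0.629/0.250)·ln[(0.629+0.250·2.68)/(0.629+0.250·0.967)] = 2.516·ln(1.299/0.8709) = 1.006 mol/L.
Then C_N = (C_{M0}−C_M) − C_P = 1.713 − 1.006 = 0.7065 mol/L.
S̃_{N/P} = C_N/C_P = 0.7065/1.006 = 0.702.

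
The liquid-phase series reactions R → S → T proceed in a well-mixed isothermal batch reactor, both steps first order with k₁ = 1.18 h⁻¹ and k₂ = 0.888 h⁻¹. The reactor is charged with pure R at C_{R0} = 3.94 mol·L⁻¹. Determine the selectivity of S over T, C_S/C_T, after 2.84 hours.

The intermediate concentration in a first-order A→B→C sequence is C_S = k₁C_{R0}(e^(−k₁t) − e^(−k₂t))/(k₂−k₁).
e^(−k₁t) = e^(−1.18×2.84) = e^(−3.351) = 0.03504; e^(−k₂t) = e^(−2.522) = 0.08031.
C_S = 1.18×3.94/(0.888−1.18) × (0.03504−0.08031) = (-15.92)×(-0.04526) = 0.7207 mol·L⁻¹.
C_R = C_{R0}e^(−k₁t) = 0.1381 mol·L⁻¹, so C_T = C_{R0}−C_R−C_S = 3.081 mol·L⁻¹; C_S/C_T = 0.234.

0.234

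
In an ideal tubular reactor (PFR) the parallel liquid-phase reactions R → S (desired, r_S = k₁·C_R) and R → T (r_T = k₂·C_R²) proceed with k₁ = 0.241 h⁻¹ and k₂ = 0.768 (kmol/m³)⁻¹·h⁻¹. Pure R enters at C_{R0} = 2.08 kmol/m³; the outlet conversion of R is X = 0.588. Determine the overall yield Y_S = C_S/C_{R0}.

C_R = C_{R0}(1−X) = 0.8570 kmol/m³.
Along a PFR/batch, dC_S/dC_R = −r_S/(r_S+r_T) = −k₁/(k₁+k₂·C_R).
Integrating from C_{R0} to C_R: C_S = (0.241/0.768)·ln[(0.241+0.768·2.08)/(0.241+0.768·0.857)] = 0.3138·ln(1.838/0.8991) = 0.2244 kmol/m³.
Y_S = C_S/C_{R0} = 0.2244/2.08 = 0.108.

0.108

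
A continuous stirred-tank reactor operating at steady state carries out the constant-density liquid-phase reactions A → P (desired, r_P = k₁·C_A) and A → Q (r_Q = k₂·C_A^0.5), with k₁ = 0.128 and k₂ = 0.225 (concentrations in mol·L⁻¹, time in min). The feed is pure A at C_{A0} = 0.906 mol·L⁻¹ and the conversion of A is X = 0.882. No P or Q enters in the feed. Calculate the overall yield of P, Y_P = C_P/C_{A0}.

0.138

Exit C_A = C_{A0}(1−X) = 0.906×0.118 = 0.1069 mol·L⁻¹.
Rates in a CSTR are evaluated at the outlet concentration: r_P = 0.128×0.1069 = 0.01368, r_Q = 0.225×0.1069^0.5 = 0.07357.
Fraction of consumed A going to P: r_P/(r_P+r_Q) = 0.1568.
C_P = 0.1568·C_{A0}·X = 0.1568×0.906×0.882 = 0.125 mol·L⁻¹; Y_P = C_P/C_{A0} = 0.138.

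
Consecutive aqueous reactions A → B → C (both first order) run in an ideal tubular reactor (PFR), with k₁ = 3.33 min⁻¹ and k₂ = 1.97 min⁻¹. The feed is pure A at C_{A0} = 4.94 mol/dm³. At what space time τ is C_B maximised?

0.386 min

The intermediate peaks when r₁ = r₂, i.e. k₁e^(−k₁τ) = k₂e^(−k₂τ), giving τ_opt = ln(k₂/k₁)/(k₂−k₁).
= ln(1.97/3.33)/(1.97−3.33) = ln(0.5916)/-1.360 = -0.5249/-1.360 = 0.386 min.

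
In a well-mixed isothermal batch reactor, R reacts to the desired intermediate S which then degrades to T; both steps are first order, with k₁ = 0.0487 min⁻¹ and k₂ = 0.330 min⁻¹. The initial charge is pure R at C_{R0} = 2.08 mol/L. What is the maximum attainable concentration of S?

For a first-order series the maximum intermediate yield is C_{S,max}/C_{R0} = (k₁/k₂)^[k₂/(k₂−k₁)].
= (0.0487/0.330)^(0.330/(0.330−0.0487)) = (0.1476)^(1.173) = 0.1060.
C_{S,max} = 0.1060×2.08 = 0.220 mol/L.

0.220 mol/L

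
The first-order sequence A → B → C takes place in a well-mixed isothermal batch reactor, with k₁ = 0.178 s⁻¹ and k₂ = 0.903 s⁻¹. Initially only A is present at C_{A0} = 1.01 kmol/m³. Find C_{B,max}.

0.134 kmol/m³

For a first-order series the maximum intermediate yield is C_{B,max}/C_{A0} = (k₁/k₂)^[k₂/(k₂−k₁)].
= (0.178/0.903)^(0.903/(0.903−0.178)) = (0.1971)^(1.246) = 0.1323.
C_{B,max} = 0.1323×1.01 = 0.134 kmol/m³.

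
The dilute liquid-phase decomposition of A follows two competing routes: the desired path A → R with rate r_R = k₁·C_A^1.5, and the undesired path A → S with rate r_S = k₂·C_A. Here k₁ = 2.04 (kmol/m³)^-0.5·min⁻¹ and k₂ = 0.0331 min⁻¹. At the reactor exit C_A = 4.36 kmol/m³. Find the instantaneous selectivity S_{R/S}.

129

S_{R/S} = r_R/r_S = (k₁·C_A^1.5)/(k₂·C_A) = (k₁/k₂)·C_A^0.5.
= (2.04×4.360^1.5) / (0.0331×4.360) = 18.57/0.1443 = 129.
Since the desired path is higher order in A, keeping C_A high (PFR or concentrated feed) favours R.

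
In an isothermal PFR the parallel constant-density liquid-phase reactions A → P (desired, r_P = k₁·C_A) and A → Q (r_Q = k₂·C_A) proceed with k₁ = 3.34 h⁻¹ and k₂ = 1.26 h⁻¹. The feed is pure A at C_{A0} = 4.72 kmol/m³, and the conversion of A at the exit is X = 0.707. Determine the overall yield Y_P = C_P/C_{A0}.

C_A = C_{A0}(1−X) = 1.383 kmol/m³.
Both paths are first order in A, so the instantaneous fraction to P is constant: dC_P/d(−C_A) = k₁/(k₁+k₂) = 0.7261.
C_P = 0.7261·(C_{A0}−C_A) = 0.7261×3.337 = 2.42 kmol/m³.
Y_P = C_P/C_{A0} = 2.423/4.72 = 0.513.

0.513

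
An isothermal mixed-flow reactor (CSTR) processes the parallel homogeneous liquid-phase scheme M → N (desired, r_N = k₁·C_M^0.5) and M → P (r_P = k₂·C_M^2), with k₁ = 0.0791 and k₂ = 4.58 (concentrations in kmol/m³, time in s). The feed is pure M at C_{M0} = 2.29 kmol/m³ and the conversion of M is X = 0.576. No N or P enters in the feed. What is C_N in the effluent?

Exit C_M = C_{M0}(1−X) = 2.29×0.424 = 0.9710 kmol/m³.
A CSTR operates uniformly at the exit composition, giving r_N = 0.07794 and r_P = 4.318 (each k·C_M^n at C_M = 0.9710).
Fraction of consumed M going to N: r_N/(r_N+r_P) = 0.01773.
C_N = 0.01773·C_{M0}·X = 0.01773×2.29×0.576 = 0.0234 kmol/m³.

0.0234 kmol/m³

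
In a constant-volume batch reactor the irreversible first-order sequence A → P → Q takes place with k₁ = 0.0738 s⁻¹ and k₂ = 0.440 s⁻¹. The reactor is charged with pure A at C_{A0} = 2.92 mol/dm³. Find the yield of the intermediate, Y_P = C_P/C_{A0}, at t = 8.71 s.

0.102

For first-order series with pure A initially, C_P(t) = k₁C_{A0}/(k₂−k₁)·(e^(−k₁t) − e^(−k₂t)).
e^(−k₁t) = e^(−0.0738×8.71) = e^(−0.6428) = 0.5258; e^(−k₂t) = e^(−3.832) = 0.02166.
C_P = 0.0738×2.92/(0.440−0.0738) × (0.5258−0.02166) = 0.5885×0.5042 = 0.2967 mol/dm³.
Y_P = C_P/C_{A0} = 0.2967/2.92 = 0.102.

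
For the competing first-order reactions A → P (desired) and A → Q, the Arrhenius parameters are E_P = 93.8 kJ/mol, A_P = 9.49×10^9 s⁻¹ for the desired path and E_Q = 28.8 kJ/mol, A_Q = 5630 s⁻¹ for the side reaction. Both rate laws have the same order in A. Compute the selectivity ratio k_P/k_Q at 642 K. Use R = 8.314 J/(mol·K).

With equal orders, S_{P/Q} = k_P/k_Q = (A_P/A_Q)·exp[(E_Q−E_P)/(RT)].
(E_Q−E_P)/(RT) = (28.8−93.8)×10³/(8.314×642) = -65000/5338 = -12.18.
k_P/k_Q = (9.49×10^9/5630)·exp(-12.18) = 1.686×10^6 × 5.143×10^-6 = 8.67.

8.67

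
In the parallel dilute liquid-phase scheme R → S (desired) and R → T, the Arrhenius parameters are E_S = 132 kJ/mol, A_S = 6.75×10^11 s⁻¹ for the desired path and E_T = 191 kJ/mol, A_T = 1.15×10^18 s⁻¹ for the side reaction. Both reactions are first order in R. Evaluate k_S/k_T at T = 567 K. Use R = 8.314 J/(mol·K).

0.160

With equal orders, S_{S/T} = k_S/k_T = (A_S/A_T)·exp[(E_T−E_S)/(RT)].
(E_T−E_S)/(RT) = (191−132)×10³/(8.314×567) = 59000/4714 = 12.52.
k_S/k_T = (6.75×10^11/1.15×10^18)·exp(12.52) = 5.870×10^-7 × 2.726×10^5 = 0.160.
Since E_S < E_T, lowering the temperature improves selectivity toward S.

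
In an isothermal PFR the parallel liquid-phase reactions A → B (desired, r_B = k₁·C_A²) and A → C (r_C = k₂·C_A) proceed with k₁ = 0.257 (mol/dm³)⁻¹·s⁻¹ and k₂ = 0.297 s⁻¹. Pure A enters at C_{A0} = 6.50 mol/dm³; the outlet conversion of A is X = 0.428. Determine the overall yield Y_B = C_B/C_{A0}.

C_A = C_{A0}(1−X) = 3.718 mol/dm³.
Along a PFR/batch, dC_C/dC_A = −r_C/(r_B+r_C) = −k₂/(k₂+k₁·C_A).
Integrating from C_{A0} to C_A: C_C = (0.297/0.257)·ln[(0.297+0.257·6.50)/(0.297+0.257·3.72)] = 1.156·ln(1.968/1.253) = 0.5219 mol/dm³.
Then C_B = (C_{A0}−C_A) − C_C = 2.782 − 0.5219 = 2.260 mol/dm³.
Y_B = C_B/C_{A0} = 2.260/6.50 = 0.348.

0.348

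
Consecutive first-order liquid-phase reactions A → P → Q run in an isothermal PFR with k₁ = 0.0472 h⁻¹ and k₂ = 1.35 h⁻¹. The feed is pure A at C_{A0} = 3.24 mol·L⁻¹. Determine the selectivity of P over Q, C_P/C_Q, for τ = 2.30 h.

For first-order series with pure A initially, C_P(τ) = k₁C_{A0}/(k₂−k₁)·(e^(−k₁τ) − e^(−k₂τ)).
e^(−k₁τ) = e^(−0.0472×2.30) = e^(−0.1086) = 0.8971; e^(−k₂τ) = e^(−3.105) = 0.04482.
C_P = 0.0472×3.24/(1.35−0.0472) × (0.8971−0.04482) = 0.1174×0.8523 = 0.1000 mol·L⁻¹.
C_A = C_{A0}e^(−k₁τ) = 2.907 mol·L⁻¹, so C_Q = C_{A0}−C_A−C_P = 0.2333 mol·L⁻¹; C_P/C_Q = 0.429.

0.429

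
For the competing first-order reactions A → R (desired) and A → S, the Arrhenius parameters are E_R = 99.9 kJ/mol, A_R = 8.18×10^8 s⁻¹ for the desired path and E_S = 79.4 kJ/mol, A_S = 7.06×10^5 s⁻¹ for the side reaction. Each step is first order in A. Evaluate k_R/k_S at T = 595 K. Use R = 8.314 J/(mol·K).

Since both paths have the same order in A, the concentration cancels and S_{R/S} = k_R/k_S = (A_R/A_S)·exp[(E_S−E_R)/(RT)].
(E_S−E_R)/(RT) = (79.4−99.9)×10³/(8.314×595) = -20500/4947 = -4.144.
k_R/k_S = (8.18×10^8/7.06×10^5)·exp(-4.144) = 1159 × 0.01586 = 18.4.
Since E_R > E_S, raising the temperature improves selectivity toward R.

18.4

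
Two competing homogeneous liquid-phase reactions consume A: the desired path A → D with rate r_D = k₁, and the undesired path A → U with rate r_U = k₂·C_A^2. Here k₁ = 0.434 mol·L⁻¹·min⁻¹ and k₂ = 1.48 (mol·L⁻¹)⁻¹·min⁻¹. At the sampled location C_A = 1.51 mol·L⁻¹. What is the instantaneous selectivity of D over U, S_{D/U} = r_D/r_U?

0.129

S_{D/U} = r_D/r_U = (k₁)/(k₂·C_A^2) = (k₁/k₂)·C_A^-2.
= (0.434) / (1.48×1.510^2) = 0.4340/3.375 = 0.129.
The undesired path is higher order in A, so low C_A (CSTR or dilute feed) favours D.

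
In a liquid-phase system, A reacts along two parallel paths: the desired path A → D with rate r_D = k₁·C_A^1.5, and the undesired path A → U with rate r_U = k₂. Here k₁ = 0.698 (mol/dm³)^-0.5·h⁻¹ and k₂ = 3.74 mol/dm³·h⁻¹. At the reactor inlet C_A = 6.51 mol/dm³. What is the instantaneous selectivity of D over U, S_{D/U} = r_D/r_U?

3.10

S_{D/U} = r_D/r_U = (k₁·C_A^1.5)/(k₂) = (k₁/k₂)·C_A^1.5.
= (0.698×6.510^1.5) / (3.74) = 11.59/3.740 = 3.10.
Since the desired path is higher order in A, keeping C_A high (PFR or concentrated feed) favours D.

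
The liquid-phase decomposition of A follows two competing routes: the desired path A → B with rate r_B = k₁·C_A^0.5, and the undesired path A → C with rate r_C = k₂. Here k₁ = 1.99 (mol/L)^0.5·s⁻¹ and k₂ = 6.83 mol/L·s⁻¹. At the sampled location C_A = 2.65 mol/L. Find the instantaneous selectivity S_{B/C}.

S_{B/C} = r_B/r_C = (k₁·C_A^0.5)/(k₂) = (k₁/k₂)·C_A^0.5.
= (1.99×2.650^0.5) / (6.83) = 3.239/6.830 = 0.474.

0.474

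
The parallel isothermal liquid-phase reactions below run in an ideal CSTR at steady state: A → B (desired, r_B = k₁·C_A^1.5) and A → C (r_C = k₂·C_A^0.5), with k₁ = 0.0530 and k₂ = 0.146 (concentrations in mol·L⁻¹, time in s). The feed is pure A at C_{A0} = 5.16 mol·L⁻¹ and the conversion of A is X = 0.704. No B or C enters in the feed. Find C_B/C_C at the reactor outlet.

0.554

Exit C_A = C_{A0}(1−X) = 5.16×0.296 = 1.527 mol·L⁻¹.
In a CSTR the entire volume is at exit conditions, so r_B = 0.0530×1.527^1.5 = 0.1000 and r_C = 0.146×1.527^0.5 = 0.1804.
Overall selectivity = C_B/C_C = r_Bτ/(r_Cτ) = r_B/r_C = 0.554.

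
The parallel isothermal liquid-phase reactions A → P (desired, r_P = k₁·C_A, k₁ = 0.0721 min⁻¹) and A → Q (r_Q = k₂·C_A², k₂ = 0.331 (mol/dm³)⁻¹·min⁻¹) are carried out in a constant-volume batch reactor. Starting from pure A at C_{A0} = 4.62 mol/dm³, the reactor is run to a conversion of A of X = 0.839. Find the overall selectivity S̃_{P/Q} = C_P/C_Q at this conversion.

0.0999

C_A = C_{A0}(1−X) = 0.7438 mol/dm³.
Along a PFR/batch, dC_P/dC_A = −r_P/(r_P+r_Q) = −k₁/(k₁+k₂·C_A).
Integrating from C_{A0} to C_A: C_P = (0.0721/0.331)·ln[(0.0721+0.331·4.62)/(0.0721+0.331·0.744)] = 0.2178·ln(1.601/0.3183) = 0.3519 mol/dm³.
C_Q = (C_{A0}−C_A)−C_P = 3.524 mol/dm³; S̃_{P/Q} = 0.3519/3.524 = 0.0999.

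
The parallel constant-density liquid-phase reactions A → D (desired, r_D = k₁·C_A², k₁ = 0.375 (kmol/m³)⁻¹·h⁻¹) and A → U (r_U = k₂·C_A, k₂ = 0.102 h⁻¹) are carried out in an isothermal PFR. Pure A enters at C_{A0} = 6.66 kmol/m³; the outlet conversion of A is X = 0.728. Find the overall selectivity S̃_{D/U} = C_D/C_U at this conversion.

13.8

C_A = C_{A0}(1−X) = 1.812 kmol/m³.
Along a PFR/batch, dC_U/dC_A = −r_U/(r_D+r_U) = −k₂/(k₂+k₁·C_A).
Integrating from C_{A0} to C_A: C_U = (0.102/0.375)·ln[(0.102+0.375·6.66)/(0.102+0.375·1.81)] = 0.2720·ln(2.599/0.7813) = 0.3270 kmol/m³.
Then C_D = (C_{A0}−C_A) − C_U = 4.848 − 0.3270 = 4.522 kmol/m³.
S̃_{D/U} = C_D/C_U = 4.522/0.3270 = 13.8.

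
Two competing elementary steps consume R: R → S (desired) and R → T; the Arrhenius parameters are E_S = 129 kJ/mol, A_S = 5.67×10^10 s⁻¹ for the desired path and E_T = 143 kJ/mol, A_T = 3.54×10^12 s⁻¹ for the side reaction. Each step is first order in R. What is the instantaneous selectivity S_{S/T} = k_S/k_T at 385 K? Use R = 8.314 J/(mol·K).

Since both paths have the same order in R, the concentration cancels and S_{S/T} = k_S/k_T = (A_S/A_T)·exp[(E_T−E_S)/(RT)].
(E_T−E_S)/(RT) = (143−129)×10³/(8.314×385) = 14000/3201 = 4.374.
k_S/k_T = (5.67×10^10/3.54×10^12)·exp(4.374) = 0.01602 × 79.34 = 1.27.

1.27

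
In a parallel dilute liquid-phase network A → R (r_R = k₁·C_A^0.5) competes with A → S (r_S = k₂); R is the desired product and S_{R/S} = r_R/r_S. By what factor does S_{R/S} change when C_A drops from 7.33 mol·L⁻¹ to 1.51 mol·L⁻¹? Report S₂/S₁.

0.454

S_{R/S} = (k₁/k₂)·C_A^0.5, so S₂/S₁ = (C_{A,2}/C_{A,1})^0.5.
= (1.51/7.33)^0.5 = (0.2060)^0.5 = 0.454.
Selectivity toward R falls as C_A falls — high-concentration operation is favoured.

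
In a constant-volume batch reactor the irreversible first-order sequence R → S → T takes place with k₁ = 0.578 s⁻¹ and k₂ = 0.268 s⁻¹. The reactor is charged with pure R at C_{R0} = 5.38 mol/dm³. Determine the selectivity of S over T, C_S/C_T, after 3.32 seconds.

1.36

For first-order series with pure R initially, C_S(t) = k₁C_{R0}/(k₂−k₁)·(e^(−k₁t) − e^(−k₂t)).
e^(−k₁t) = e^(−0.578×3.32) = e^(−1.919) = 0.1468; e^(−k₂t) = e^(−0.8898) = 0.4108.
C_S = 0.578×5.38/(0.268−0.578) × (0.1468−0.4108) = (-10.03)×(-0.2640) = 2.648 mol/dm³.
C_R = C_{R0}e^(−k₁t) = 0.7896 mol/dm³, so C_T = C_{R0}−C_R−C_S = 1.942 mol/dm³; C_S/C_T = 1.36.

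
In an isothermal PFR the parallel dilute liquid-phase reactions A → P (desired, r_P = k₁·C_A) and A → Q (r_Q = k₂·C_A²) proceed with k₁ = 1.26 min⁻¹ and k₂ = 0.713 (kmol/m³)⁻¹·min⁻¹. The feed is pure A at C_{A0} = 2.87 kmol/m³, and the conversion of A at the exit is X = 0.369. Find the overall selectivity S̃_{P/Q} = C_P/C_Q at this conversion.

C_A = C_{A0}(1−X) = 1.811 kmol/m³.
Along a PFR/batch, dC_P/dC_A = −r_P/(r_P+r_Q) = −k₁/(k₁+k₂·C_A).
Integrating from C_{A0} to C_A: C_P = (1.26/0.713)·ln[(1.26+0.713·2.87)/(1.26+0.713·1.81)] = 1.767·ln(3.306/2.551) = 0.4582 kmol/m³.
C_Q = (C_{A0}−C_A)−C_P = 0.6009 kmol/m³; S̃_{P/Q} = 0.4582/0.6009 = 0.762.

0.762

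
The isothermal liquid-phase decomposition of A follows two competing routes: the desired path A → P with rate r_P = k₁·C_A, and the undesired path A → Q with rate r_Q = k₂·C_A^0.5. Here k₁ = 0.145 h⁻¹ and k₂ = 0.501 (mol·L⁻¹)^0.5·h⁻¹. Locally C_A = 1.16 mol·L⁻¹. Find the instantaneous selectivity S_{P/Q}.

S_{P/Q} = r_P/r_Q = (k₁·C_A)/(k₂·C_A^0.5) = (k₁/k₂)·C_A^0.5.
= (0.145×1.160) / (0.501×1.160^0.5) = 0.1682/0.5396 = 0.312.

0.312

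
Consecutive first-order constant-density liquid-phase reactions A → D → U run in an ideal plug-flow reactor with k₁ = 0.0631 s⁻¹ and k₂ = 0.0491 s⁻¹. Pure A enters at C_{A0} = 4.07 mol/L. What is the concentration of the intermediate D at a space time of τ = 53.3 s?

0.704 mol/L

For first-order series with pure A initially, C_D(τ) = k₁C_{A0}/(k₂−k₁)·(e^(−k₁τ) − e^(−k₂τ)).
e^(−k₁τ) = e^(−0.0631×53.3) = e^(−3.363) = 0.03462; e^(−k₂τ) = e^(−2.617) = 0.07302.
C_D = 0.0631×4.07/(0.0491−0.0631) × (0.03462−0.07302) = (-18.34)×(-0.03840) = 0.7043 mol/L.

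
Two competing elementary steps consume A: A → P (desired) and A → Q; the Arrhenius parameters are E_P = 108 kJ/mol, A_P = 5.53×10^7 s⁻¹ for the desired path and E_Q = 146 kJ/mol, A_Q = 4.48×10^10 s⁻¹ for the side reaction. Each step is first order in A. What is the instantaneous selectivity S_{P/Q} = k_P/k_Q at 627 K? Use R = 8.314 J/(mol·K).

1.81

Since both paths have the same order in A, the concentration cancels and S_{P/Q} = k_P/k_Q = (A_P/A_Q)·exp[(E_Q−E_P)/(RT)].
(E_Q−E_P)/(RT) = (146−108)×10³/(8.314×627) = 38000/5213 = 7.290.
k_P/k_Q = (5.53×10^7/4.48×10^10)·exp(7.290) = 0.001234 × 1465 = 1.81.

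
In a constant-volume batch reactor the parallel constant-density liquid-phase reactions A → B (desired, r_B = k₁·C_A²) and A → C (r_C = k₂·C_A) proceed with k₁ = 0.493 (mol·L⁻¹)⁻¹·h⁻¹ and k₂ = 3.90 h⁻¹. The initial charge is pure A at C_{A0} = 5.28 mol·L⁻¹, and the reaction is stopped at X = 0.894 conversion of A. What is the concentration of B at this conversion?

1.22 mol·L⁻¹

C_A = C_{A0}(1−X) = 0.5597 mol·L⁻¹.
Along a PFR/batch, dC_C/dC_A = −r_C/(r_B+r_C) = −k₂/(k₂+k₁·C_A).
Integrating from C_{A0} to C_A: C_C = (3.90/0.493)·ln[(3.90+0.493·5.28)/(3.90+0.493·0.560)] = 7.911·ln(6.503/4.176) = 3.504 mol·L⁻¹.
Then C_B = (C_{A0}−C_A) − C_C = 4.720 − 3.504 = 1.216 mol·L⁻¹.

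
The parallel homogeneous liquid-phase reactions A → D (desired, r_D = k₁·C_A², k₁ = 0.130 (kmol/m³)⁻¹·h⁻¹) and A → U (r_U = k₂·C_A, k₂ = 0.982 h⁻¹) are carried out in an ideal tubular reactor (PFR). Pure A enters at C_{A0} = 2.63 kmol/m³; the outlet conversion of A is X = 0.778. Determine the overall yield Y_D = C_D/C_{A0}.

C_A = C_{A0}(1−X) = 0.5839 kmol/m³.
Along a PFR/batch, dC_U/dC_A = −r_U/(r_D+r_U) = −k₂/(k₂+k₁·C_A).
Integrating from C_{A0} to C_A: C_U = (0.982/0.130)·ln[(0.982+0.130·2.63)/(0.982+0.130·0.584)] = 7.554·ln(1.324/1.058) = 1.694 kmol/m³.
Then C_D = (C_{A0}−C_A) − C_U = 2.046 − 1.694 = 0.3519 kmol/m³.
Y_D = C_D/C_{A0} = 0.3519/2.63 = 0.134.

0.134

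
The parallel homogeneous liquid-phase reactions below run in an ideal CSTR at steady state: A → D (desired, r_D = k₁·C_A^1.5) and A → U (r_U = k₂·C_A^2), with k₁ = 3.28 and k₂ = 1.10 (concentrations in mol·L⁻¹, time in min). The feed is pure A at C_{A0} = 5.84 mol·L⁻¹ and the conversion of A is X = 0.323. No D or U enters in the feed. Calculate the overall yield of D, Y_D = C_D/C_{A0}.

Exit C_A = C_{A0}(1−X) = 5.84×0.677 = 3.954 mol·L⁻¹.
In a CSTR the entire volume is at exit conditions, so r_D = 3.28×3.954^1.5 = 25.79 and r_U = 1.10×3.954^2 = 17.19.
Fraction of consumed A going to D: r_D/(r_D+r_U) = 0.5999.
C_D = 0.5999·C_{A0}·X = 0.5999×5.84×0.323 = 1.13 mol·L⁻¹; Y_D = C_D/C_{A0} = 0.194.

0.194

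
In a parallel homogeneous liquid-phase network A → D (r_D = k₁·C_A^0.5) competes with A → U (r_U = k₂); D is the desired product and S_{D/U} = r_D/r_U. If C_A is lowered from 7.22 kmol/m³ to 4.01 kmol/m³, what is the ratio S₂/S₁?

S_{D/U} = (k₁/k₂)·C_A^0.5, so S₂/S₁ = (C_{A,2}/C_{A,1})^0.5.
= (4.01/7.22)^0.5 = (0.5554)^0.5 = 0.745.

0.745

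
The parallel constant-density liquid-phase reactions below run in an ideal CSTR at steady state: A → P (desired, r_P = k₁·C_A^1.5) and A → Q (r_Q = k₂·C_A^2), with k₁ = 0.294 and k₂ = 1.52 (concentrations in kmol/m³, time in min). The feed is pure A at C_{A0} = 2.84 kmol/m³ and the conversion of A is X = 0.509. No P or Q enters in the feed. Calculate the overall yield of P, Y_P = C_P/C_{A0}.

Exit C_A = C_{A0}(1−X) = 2.84×0.491 = 1.394 kmol/m³.
Rates in a CSTR are evaluated at the outlet concentration: r_P = 0.294×1.394^1.5 = 0.4841, r_Q = 1.52×1.394^2 = 2.956.
Fraction of consumed A going to P: r_P/(r_P+r_Q) = 0.1407.
C_P = 0.1407·C_{A0}·X = 0.1407×2.84×0.509 = 0.203 kmol/m³; Y_P = C_P/C_{A0} = 0.0716.

0.0716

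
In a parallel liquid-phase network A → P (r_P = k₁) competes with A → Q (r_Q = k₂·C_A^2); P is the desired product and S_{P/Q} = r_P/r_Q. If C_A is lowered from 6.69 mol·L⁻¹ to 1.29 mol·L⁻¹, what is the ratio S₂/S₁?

26.9

S_{P/Q} = (k₁/k₂)·C_A^-2, so S₂/S₁ = (C_{A,2}/C_{A,1})^-2.
= (1.29/6.69)^(-2) = (0.1928)^(-2) = 26.9.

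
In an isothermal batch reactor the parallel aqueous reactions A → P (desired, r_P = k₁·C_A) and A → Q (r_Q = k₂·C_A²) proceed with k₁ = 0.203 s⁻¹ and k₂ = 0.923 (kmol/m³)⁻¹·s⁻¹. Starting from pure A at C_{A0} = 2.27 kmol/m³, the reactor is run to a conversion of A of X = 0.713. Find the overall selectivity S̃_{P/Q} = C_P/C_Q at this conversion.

0.166

C_A = C_{A0}(1−X) = 0.6515 kmol/m³.
Along a PFR/batch, dC_P/dC_A = −r_P/(r_P+r_Q) = −k₁/(k₁+k₂·C_A).
Integrating from C_{A0} to C_A: C_P = (0.203/0.923)·ln[(0.203+0.923·2.27)/(0.203+0.923·0.651)] = 0.2199·ln(2.298/0.8043) = 0.2309 kmol/m³.
C_Q = (C_{A0}−C_A)−C_P = 1.388 kmol/m³; S̃_{P/Q} = 0.2309/1.388 = 0.166.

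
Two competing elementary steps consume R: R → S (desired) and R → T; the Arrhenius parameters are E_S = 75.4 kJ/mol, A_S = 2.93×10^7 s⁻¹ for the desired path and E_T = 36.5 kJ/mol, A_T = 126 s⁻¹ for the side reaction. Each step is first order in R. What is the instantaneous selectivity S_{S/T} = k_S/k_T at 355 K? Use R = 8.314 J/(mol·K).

Since both paths have the same order in R, the concentration cancels and S_{S/T} = k_S/k_T = (A_S/A_T)·exp[(E_T−E_S)/(RT)].
(E_T−E_S)/(RT) = (36.5−75.4)×10³/(8.314×355) = -38900/2951 = -13.18.
k_S/k_T = (2.93×10^7/126)·exp(-13.18) = 2.325×10^5 × 1.888×10^-6 = 0.439.

0.439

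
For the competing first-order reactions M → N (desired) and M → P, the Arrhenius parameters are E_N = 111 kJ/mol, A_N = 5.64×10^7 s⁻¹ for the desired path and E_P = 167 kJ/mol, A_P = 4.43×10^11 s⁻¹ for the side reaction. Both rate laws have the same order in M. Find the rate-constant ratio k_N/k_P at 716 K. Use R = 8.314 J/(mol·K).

1.55

Since both paths have the same order in M, the concentration cancels and S_{N/P} = k_N/k_P = (A_N/A_P)·exp[(E_P−E_N)/(RT)].
(E_P−E_N)/(RT) = (167−111)×10³/(8.314×716) = 56000/5953 = 9.407.
k_N/k_P = (5.64×10^7/4.43×10^11)·exp(9.407) = 1.273×10^-4 × 12177 = 1.55.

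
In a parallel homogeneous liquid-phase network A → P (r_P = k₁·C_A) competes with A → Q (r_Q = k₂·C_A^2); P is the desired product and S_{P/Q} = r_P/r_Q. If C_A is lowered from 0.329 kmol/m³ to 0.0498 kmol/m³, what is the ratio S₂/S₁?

S_{P/Q} = (k₁/k₂)·C_A⁻¹, so S₂/S₁ = (C_{A,2}/C_{A,1})⁻¹.
= 0.329/0.0498 = 6.61.

6.61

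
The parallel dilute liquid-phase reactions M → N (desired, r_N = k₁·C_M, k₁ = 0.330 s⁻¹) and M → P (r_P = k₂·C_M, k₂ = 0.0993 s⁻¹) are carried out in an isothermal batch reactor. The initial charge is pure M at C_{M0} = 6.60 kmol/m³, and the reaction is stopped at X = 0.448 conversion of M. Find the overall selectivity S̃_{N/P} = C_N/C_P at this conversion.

3.32

C_M = C_{M0}(1−X) = 3.643 kmol/m³.
Both paths are first order in M, so the instantaneous fraction to N is constant: dC_N/d(−C_M) = k₁/(k₁+k₂) = 0.7687.
C_N = 0.7687·(C_{M0}−C_M) = 0.7687×2.957 = 2.27 kmol/m³.
C_P = (C_{M0}−C_M)−C_N = 0.6839 kmol/m³; S̃_{N/P} = 2.273/0.6839 = 3.32.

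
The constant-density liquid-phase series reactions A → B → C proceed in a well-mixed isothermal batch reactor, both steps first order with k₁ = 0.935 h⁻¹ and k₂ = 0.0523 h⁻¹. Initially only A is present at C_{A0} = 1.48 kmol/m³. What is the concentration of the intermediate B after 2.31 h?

1.21 kmol/m³

The intermediate concentration in a first-order A→B→C sequence is C_B = k₁C_{A0}(e^(−k₁t) − e^(−k₂t))/(k₂−k₁).
e^(−k₁t) = e^(−0.935×2.31) = e^(−2.160) = 0.1153; e^(−k₂t) = e^(−0.1208) = 0.8862.
C_B = 0.935×1.48/(0.0523−0.935) × (0.1153−0.8862) = (-1.568)×(-0.7709) = 1.208 kmol/m³.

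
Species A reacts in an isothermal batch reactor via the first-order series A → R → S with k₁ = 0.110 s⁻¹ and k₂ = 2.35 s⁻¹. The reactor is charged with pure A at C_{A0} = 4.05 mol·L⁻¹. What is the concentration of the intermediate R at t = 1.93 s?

Solving the coupled first-order balances gives C_R(t) = [k₁/(k₂−k₁)]·C_{A0}·(e^(−k₁t) − e^(−k₂t)).
e^(−k₁t) = e^(−0.110×1.93) = e^(−0.2123) = 0.8087; e^(−k₂t) = e^(−4.535) = 0.01072.
C_R = 0.110×4.05/(2.35−0.110) × (0.8087−0.01072) = 0.1989×0.7980 = 0.1587 mol·L⁻¹.

0.159 mol·L⁻¹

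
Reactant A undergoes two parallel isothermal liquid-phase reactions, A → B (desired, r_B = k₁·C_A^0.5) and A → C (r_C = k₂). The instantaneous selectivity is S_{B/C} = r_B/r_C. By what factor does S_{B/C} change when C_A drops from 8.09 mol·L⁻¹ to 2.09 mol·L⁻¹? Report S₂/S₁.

0.508

S_{B/C} = (k₁/k₂)·C_A^0.5, so S₂/S₁ = (C_{A,2}/C_{A,1})^0.5.
= (2.09/8.09)^0.5 = (0.2583)^0.5 = 0.508.
Selectivity toward B falls as C_A falls — high-concentration operation is favoured.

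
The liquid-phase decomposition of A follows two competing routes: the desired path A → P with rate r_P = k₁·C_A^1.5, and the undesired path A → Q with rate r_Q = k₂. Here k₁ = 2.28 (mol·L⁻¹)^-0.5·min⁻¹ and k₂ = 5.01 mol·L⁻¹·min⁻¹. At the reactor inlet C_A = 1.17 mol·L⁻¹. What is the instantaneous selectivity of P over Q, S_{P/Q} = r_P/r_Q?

S_{P/Q} = r_P/r_Q = (k₁·C_A^1.5)/(k₂) = (k₁/k₂)·C_A^1.5.
= (2.28×1.170^1.5) / (5.01) = 2.885/5.010 = 0.576.

0.576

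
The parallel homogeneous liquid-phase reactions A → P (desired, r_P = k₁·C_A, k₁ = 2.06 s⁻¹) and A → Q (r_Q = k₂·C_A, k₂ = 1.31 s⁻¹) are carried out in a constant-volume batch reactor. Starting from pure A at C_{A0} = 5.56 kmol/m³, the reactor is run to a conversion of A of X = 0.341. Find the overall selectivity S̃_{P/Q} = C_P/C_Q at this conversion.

1.57

C_A = C_{A0}(1−X) = 3.664 kmol/m³.
Both paths are first order in A, so the instantaneous fraction to P is constant: dC_P/d(−C_A) = k₁/(k₁+k₂) = 0.6113.
C_P = 0.6113·(C_{A0}−C_A) = 0.6113×1.896 = 1.16 kmol/m³.
C_Q = (C_{A0}−C_A)−C_P = 0.7370 kmol/m³; S̃_{P/Q} = 1.159/0.7370 = 1.57.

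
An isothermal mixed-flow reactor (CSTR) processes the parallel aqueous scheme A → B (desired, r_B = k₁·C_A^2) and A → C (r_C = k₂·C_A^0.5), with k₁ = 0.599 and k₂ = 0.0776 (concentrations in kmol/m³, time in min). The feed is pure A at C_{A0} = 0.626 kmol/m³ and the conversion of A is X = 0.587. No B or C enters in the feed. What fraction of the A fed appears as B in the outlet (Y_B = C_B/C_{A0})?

0.296

Exit C_A = C_{A0}(1−X) = 0.626×0.413 = 0.2585 kmol/m³.
Rates in a CSTR are evaluated at the outlet concentration: r_B = 0.599×0.2585^2 = 0.04004, r_C = 0.0776×0.2585^0.5 = 0.03946.
Fraction of consumed A going to B: r_B/(r_B+r_C) = 0.5037.
C_B = 0.5037·C_{A0}·X = 0.5037×0.626×0.587 = 0.185 kmol/m³; Y_B = C_B/C_{A0} = 0.296.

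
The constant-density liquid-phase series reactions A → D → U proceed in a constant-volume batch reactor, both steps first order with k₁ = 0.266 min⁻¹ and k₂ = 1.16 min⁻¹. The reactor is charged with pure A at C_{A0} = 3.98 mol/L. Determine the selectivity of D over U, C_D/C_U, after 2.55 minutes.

Solving the coupled first-order balances gives C_D(t) = [k₁/(k₂−k₁)]·C_{A0}·(e^(−k₁t) − e^(−k₂t)).
e^(−k₁t) = e^(−0.266×2.55) = e^(−0.6783) = 0.5075; e^(−k₂t) = e^(−2.958) = 0.05192.
C_D = 0.266×3.98/(1.16−0.266) × (0.5075−0.05192) = 1.184×0.4556 = 0.5395 mol/L.
C_A = C_{A0}e^(−k₁t) = 2.020 mol/L, so C_U = C_{A0}−C_A−C_D = 1.421 mol/L; C_D/C_U = 0.380.

0.380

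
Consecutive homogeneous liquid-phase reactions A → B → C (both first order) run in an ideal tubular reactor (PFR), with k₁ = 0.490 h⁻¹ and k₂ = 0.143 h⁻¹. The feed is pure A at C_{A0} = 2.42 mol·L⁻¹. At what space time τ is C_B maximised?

3.55 h

Setting dC_B/dτ = 0 gives τ_opt = ln(k₂/k₁)/(k₂−k₁).
= ln(0.143/0.490)/(0.143−0.490) = ln(0.2918)/-0.3470 = -1.232/-0.3470 = 3.55 h.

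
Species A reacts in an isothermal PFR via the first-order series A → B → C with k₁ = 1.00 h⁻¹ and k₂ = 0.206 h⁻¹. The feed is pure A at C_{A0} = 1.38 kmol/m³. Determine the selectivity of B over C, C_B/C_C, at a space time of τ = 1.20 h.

6.39

For first-order series with pure A initially, C_B(τ) = k₁C_{A0}/(k₂−k₁)·(e^(−k₁τ) − e^(−k₂τ)).
e^(−k₁τ) = e^(−1.00×1.20) = e^(−1.200) = 0.3012; e^(−k₂τ) = e^(−0.2472) = 0.7810.
C_B = 1.00×1.38/(0.206−1.00) × (0.3012−0.7810) = (-1.738)×(-0.4798) = 0.8339 kmol/m³.
C_A = C_{A0}e^(−k₁τ) = 0.4156 kmol/m³, so C_C = C_{A0}−C_A−C_B = 0.1305 kmol/m³; C_B/C_C = 6.39.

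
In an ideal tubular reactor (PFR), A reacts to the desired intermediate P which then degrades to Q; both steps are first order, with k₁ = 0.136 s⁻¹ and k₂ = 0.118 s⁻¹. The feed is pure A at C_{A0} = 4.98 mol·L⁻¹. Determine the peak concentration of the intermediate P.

Evaluating C_P at τ_opt = ln(k₂/k₁)/(k₂−k₁) gives C_{P,max}/C_{A0} = (k₁/k₂)^[k₂/(k₂−k₁)].
= (0.136/0.118)^(0.118/(0.118−0.136)) = (1.153)^(-6.556) = 0.3943.
C_{P,max} = 0.3943×4.98 = 1.96 mol·L⁻¹.

1.96 mol·L⁻¹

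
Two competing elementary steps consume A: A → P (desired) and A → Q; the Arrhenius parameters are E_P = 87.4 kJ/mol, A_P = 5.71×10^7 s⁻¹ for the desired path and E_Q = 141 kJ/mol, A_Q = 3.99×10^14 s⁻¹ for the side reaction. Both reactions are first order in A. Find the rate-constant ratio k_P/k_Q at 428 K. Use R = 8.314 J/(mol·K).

0.498

k_P/k_Q = (A_P/A_Q)·exp[−(E_P−E_Q)/(RT)] = (A_P/A_Q)·exp[(E_Q−E_P)/(RT)].
(E_Q−E_P)/(RT) = (141−87.4)×10³/(8.314×428) = 53600/3558 = 15.06.
k_P/k_Q = (5.71×10^7/3.99×10^14)·exp(15.06) = 1.431×10^-7 × 3.482×10^6 = 0.498.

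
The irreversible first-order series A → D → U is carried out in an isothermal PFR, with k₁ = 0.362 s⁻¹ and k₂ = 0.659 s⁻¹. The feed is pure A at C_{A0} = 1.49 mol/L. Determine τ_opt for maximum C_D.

The intermediate peaks when r₁ = r₂, i.e. k₁e^(−k₁τ) = k₂e^(−k₂τ), giving τ_opt = ln(k₂/k₁)/(k₂−k₁).
= ln(0.659/0.362)/(0.659−0.362) = ln(1.820)/0.2970 = 0.5991/0.2970 = 2.02 s.

2.02 s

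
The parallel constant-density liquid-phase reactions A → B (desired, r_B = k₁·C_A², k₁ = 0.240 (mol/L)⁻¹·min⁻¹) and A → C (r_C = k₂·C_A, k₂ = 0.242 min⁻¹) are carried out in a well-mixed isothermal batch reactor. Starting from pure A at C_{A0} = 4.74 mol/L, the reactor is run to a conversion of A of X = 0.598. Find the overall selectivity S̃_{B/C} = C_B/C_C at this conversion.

C_A = C_{A0}(1−X) = 1.905 mol/L.
Along a PFR/batch, dC_C/dC_A = −r_C/(r_B+r_C) = −k₂/(k₂+k₁·C_A).
Integrating from C_{A0} to C_A: C_C = (0.242/0.240)·ln[(0.242+0.240·4.74)/(0.242+0.240·1.91)] = 1.008·ln(1.380/0.6993) = 0.6851 mol/L.
Then C_B = (C_{A0}−C_A) − C_C = 2.835 − 0.6851 = 2.149 mol/L.
S̃_{B/C} = C_B/C_C = 2.149/0.6851 = 3.14.

3.14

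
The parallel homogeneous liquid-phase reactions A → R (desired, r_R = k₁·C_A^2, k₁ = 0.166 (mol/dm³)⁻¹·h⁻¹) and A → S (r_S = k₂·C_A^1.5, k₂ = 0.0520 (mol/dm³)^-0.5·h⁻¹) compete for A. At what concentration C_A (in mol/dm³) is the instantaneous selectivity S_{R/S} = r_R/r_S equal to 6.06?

S_{R/S} = (k₁/k₂)·C_A^0.5 ⇒ C_A = (S·k₂/k₁)^(2).
= (6.06×0.0520/0.166)^(2) = (1.898)^(2) = 3.60 mol/dm³.

3.60 mol/dm³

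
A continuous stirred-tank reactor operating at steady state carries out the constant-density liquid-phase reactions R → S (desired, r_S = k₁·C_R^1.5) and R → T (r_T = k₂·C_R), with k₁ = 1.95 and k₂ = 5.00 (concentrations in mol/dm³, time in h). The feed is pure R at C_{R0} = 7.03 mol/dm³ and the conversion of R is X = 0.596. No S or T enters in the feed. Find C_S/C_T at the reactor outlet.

Exit C_R = C_{R0}(1−X) = 7.03×0.404 = 2.840 mol/dm³.
In a CSTR the entire volume is at exit conditions, so r_S = 1.95×2.840^1.5 = 9.333 and r_T = 5.00×2.840 = 14.20.
Overall selectivity = C_S/C_T = r_Sτ/(r_Tτ) = r_S/r_T = 0.657.

0.657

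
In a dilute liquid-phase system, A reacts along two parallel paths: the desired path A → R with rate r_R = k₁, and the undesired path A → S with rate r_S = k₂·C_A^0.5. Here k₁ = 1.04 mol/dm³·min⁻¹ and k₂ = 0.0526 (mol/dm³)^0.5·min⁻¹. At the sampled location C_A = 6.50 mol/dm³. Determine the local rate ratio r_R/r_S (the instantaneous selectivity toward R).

7.76

S_{R/S} = r_R/r_S = (k₁)/(k₂·C_A^0.5) = (k₁/k₂)·C_A^-0.5.
= (1.04) / (0.0526×6.500^0.5) = 1.040/0.1341 = 7.76.
The undesired path is higher order in A, so low C_A (CSTR or dilute feed) favours R.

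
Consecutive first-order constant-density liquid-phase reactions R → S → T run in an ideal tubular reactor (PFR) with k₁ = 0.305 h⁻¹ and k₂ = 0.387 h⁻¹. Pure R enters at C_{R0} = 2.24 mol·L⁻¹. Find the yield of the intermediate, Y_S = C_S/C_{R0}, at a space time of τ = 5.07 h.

0.270

Solving the coupled first-order balances gives C_S(τ) = [k₁/(k₂−k₁)]·C_{R0}·(e^(−k₁τ) − e^(−k₂τ)).
e^(−k₁τ) = e^(−0.305×5.07) = e^(−1.546) = 0.2130; e^(−k₂τ) = e^(−1.962) = 0.1406.
C_S = 0.305×2.24/(0.387−0.305) × (0.2130−0.1406) = 8.332×0.07246 = 0.6037 mol·L⁻¹.
Y_S = C_S/C_{R0} = 0.6037/2.24 = 0.270.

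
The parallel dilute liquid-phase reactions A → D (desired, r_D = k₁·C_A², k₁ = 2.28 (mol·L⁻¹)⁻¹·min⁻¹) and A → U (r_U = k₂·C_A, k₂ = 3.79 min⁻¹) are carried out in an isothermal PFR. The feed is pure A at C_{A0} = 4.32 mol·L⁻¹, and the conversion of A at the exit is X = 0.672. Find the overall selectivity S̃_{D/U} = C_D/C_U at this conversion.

1.63

C_A = C_{A0}(1−X) = 1.417 mol·L⁻¹.
Along a PFR/batch, dC_U/dC_A = −r_U/(r_D+r_U) = −k₂/(k₂+k₁·C_A).
Integrating from C_{A0} to C_A: C_U = (3.79/2.28)·ln[(3.79+2.28·4.32)/(3.79+2.28·1.42)] = 1.662·ln(13.64/7.021) = 1.104 mol·L⁻¹.
Then C_D = (C_{A0}−C_A) − C_U = 2.903 − 1.104 = 1.799 mol·L⁻¹.
S̃_{D/U} = C_D/C_U = 1.799/1.104 = 1.63.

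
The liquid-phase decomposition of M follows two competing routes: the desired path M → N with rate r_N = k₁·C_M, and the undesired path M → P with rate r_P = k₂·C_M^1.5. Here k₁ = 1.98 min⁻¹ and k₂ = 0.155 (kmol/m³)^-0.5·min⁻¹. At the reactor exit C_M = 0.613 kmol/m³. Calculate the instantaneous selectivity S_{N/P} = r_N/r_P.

16.3

S_{N/P} = r_N/r_P = (k₁·C_M)/(k₂·C_M^1.5) = (k₁/k₂)·C_M^-0.5.
= (1.98×0.6130) / (0.155×0.6130^1.5) = 1.214/0.07439 = 16.3.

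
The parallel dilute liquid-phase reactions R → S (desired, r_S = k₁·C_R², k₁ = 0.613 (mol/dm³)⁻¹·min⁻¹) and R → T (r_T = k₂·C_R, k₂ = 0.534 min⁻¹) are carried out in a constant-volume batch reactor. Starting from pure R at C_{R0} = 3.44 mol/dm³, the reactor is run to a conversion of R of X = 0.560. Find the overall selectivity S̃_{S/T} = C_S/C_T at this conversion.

2.73

C_R = C_{R0}(1−X) = 1.514 mol/dm³.
Along a PFR/batch, dC_T/dC_R = −r_T/(r_S+r_T) = −k₂/(k₂+k₁·C_R).
Integrating from C_{R0} to C_R: C_T = (0.534/0.613)·ln[(0.534+0.613·3.44)/(0.534+0.613·1.51)] = 0.8711·ln(2.643/1.462) = 0.5158 mol/dm³.
Then C_S = (C_{R0}−C_R) − C_T = 1.926 − 0.5158 = 1.411 mol/dm³.
S̃_{S/T} = C_S/C_T = 1.411/0.5158 = 2.73.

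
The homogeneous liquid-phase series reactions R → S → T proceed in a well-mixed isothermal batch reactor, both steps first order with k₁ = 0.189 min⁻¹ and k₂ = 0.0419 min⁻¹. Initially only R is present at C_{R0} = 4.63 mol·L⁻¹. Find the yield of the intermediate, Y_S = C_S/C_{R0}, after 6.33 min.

0.597

Solving the coupled first-order balances gives C_S(t) = [k₁/(k₂−k₁)]·C_{R0}·(e^(−k₁t) − e^(−k₂t)).
e^(−k₁t) = e^(−0.189×6.33) = e^(−1.196) = 0.3023; e^(−k₂t) = e^(−0.2652) = 0.7670.
C_S = 0.189×4.63/(0.0419−0.189) × (0.3023−0.7670) = (-5.949)×(-0.4647) = 2.765 mol·L⁻¹.
Y_S = C_S/C_{R0} = 2.765/4.63 = 0.597.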